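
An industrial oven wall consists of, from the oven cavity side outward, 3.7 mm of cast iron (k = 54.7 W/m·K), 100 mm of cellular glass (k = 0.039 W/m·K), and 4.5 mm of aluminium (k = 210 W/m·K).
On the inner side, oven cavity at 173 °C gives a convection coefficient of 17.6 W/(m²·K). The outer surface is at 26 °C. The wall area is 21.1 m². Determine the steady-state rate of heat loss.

Q ≈ 1180 W

Thermal resistances in series:
R_inner film = 1/(h_i·A) = 1/(17.6×21.1) = 0.002693 K/W
R_cast iron = L/(kA) = 0.0037/(54.7×21.1) = 3.206×10^-6 K/W
R_cellular glass = L/(kA) = 0.1/(0.039×21.1) = 0.1215 K/W
R_aluminium = L/(kA) = 0.0045/(210×21.1) = 1.016×10^-6 K/W
R_total = 0.1242 K/W
Q = ΔT / R_total = 147 / 0.1242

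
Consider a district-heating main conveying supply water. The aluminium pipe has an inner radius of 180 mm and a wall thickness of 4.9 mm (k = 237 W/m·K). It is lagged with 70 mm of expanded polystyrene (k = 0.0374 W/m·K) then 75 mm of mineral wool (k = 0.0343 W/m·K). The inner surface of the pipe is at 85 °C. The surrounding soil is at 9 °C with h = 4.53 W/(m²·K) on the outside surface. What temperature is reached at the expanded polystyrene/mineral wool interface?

For a radial system each layer contributes R = ln(r_out/r_in)/(2πkL); films add R = 1/(hA).
R_aluminium pipe wall = ln(184.9/180)/(2π×237×1) = 1.804×10^-5 K/W
R_expanded polystyrene = ln(254.9/184.9)/(2π×0.0374×1) = 1.366 K/W
R_mineral wool = ln(329.9/254.9)/(2π×0.0343×1) = 1.197 K/W
R_outer film = 1/(h_o·2πr_oL) = 1/(4.53×2π×0.3299×1) = 0.1065 K/W
R_total = 2.67 K/W
Q = ΔT/R_total = 76/2.67
Q = 28.5 W/m
T_interface = T_inner − Q·ΣR(inner→interface) = 85 − 28.5×1.366

T ≈ 46.1 °C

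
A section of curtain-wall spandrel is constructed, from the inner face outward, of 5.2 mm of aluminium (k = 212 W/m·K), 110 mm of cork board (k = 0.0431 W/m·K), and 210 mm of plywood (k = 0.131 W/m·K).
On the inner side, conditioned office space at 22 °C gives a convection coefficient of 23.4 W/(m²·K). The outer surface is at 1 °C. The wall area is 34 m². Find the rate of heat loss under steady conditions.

Series thermal resistances:
R_inner film = 1/(h_i·A) = 1/(23.4×34) = 0.001257 K/W
R_aluminium = L/(kA) = 0.0052/(212×34) = 7.214×10^-7 K/W
R_cork board = L/(kA) = 0.11/(0.0431×34) = 0.07506 K/W
R_plywood = L/(kA) = 0.21/(0.131×34) = 0.04715 K/W
R_total = 0.1235 K/W
Q = ΔT / R_total = 21 / 0.1235

Q ≈ 170 W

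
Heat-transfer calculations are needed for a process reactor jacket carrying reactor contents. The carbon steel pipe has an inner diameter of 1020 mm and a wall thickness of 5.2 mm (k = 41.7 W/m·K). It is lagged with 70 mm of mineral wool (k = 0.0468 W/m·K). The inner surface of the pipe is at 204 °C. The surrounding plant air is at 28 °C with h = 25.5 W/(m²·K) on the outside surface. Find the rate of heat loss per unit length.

q′ ≈ 396 W/m

For a radial system each layer contributes R = ln(r_out/r_in)/(2πkL); films add R = 1/(hA).
R_carbon steel pipe wall = ln(515.2/510)/(2π×41.7×1) = 3.872×10^-5 K/W
R_mineral wool = ln(585.2/515.2)/(2π×0.0468×1) = 0.4333 K/W
R_outer film = 1/(h_o·2πr_oL) = 1/(25.5×2π×0.5852×1) = 0.01067 K/W
R_total = 0.444 K/W
Q = ΔT/R_total = 176/0.444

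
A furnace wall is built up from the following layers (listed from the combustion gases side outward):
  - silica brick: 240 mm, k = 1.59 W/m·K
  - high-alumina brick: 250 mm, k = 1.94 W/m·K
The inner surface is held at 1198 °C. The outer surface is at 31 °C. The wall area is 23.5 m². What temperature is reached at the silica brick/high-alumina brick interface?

Model the wall as resistances in series:
R_silica brick = L/(kA) = 0.24/(1.59×23.5) = 0.006423 K/W
R_high-alumina brick = L/(kA) = 0.25/(1.94×23.5) = 0.005484 K/W
R_total = 0.01191 K/W;  Q = ΔT/R_total = 1167/0.01191 = 98010 W
T_interface = T_inner − Q·ΣR(inner→interface) = 1198 − 98000×0.006423

T ≈ 568 °C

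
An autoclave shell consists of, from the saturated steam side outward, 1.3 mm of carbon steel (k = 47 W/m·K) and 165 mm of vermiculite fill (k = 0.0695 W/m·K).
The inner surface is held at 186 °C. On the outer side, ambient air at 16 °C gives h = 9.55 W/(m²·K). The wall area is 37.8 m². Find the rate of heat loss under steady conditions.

Model the wall as resistances in series:
R_carbon steel = L/(kA) = 0.0013/(47×37.8) = 7.317×10^-7 K/W
R_vermiculite fill = L/(kA) = 0.165/(0.0695×37.8) = 0.06281 K/W
R_outer film = 1/(h_o·A) = 1/(9.55×37.8) = 0.00277 K/W
R_total = 0.06558 K/W
Q = ΔT / R_total = 170 / 0.06558

Q ≈ 2590 W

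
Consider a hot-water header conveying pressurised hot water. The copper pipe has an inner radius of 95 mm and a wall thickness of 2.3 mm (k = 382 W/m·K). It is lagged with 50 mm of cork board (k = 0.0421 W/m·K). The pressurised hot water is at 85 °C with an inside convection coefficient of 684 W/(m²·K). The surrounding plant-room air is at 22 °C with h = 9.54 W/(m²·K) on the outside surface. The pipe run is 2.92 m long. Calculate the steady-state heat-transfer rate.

Q ≈ 109 W

Cylindrical conduction, so R = ln(r₂/r₁)/(2πkL) per layer, in series:
R_inner film = 1/(h_i·2πr₁L) = 1/(684×2π×0.095×2.92) = 8.388×10^-4 K/W
R_copper pipe wall = ln(97.3/95)/(2π×382×2.92) = 3.413×10^-6 K/W
R_cork board = ln(147.3/97.3)/(2π×0.0421×2.92) = 0.5369 K/W
R_outer film = 1/(h_o·2πr_oL) = 1/(9.54×2π×0.1473×2.92) = 0.03879 K/W
R_total = 0.5765 K/W
Q = ΔT/R_total = 63/0.5765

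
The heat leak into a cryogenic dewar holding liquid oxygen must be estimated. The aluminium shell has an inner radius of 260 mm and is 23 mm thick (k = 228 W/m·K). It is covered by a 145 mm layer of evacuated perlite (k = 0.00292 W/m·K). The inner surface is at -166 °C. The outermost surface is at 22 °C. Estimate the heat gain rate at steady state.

Q ≈ 5.76 W

For a spherical shell R = (1/r₁ − 1/r₂)/(4πk); film R = 1/(h·4πr²). In series:
R_aluminium shell = (1/0.26 − 1/0.283)/(4π×228) = 1.091×10^-4 K/W
R_evacuated perlite = (1/0.283 − 1/0.428)/(4π×0.00292) = 32.62 K/W
R_total = 32.62 K/W
Q = ΔT/R_total = 188/32.62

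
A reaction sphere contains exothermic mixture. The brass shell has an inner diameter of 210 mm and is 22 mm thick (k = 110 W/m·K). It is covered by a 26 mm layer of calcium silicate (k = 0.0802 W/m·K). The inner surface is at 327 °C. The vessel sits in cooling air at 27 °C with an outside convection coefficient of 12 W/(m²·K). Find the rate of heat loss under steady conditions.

For a spherical shell R = (1/r₁ − 1/r₂)/(4πk); film R = 1/(h·4πr²). In series:
R_brass shell = (1/0.105 − 1/0.127)/(4π×110) = 0.001194 K/W
R_calcium silicate = (1/0.127 − 1/0.153)/(4π×0.0802) = 1.328 K/W
R_outer film = 1/(h·4πr_o²) = 1/(12×4π×0.153²) = 0.2833 K/W
R_total = 1.612 K/W
Q = ΔT/R_total = 300/1.612

Q ≈ 186 W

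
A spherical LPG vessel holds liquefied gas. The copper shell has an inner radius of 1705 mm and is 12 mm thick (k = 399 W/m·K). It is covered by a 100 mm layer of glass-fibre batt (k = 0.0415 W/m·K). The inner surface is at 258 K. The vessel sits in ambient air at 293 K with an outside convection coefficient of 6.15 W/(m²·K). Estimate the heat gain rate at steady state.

Q ≈ 535 W

Each spherical layer contributes R = (1/r_i − 1/r_o)/(4πk):
R_copper shell = (1/1.705 − 1/1.717)/(4π×399) = 8.175×10^-7 K/W
R_glass-fibre batt = (1/1.717 − 1/1.817)/(4π×0.0415) = 0.06146 K/W
R_outer film = 1/(h·4πr_o²) = 1/(6.15×4π×1.817²) = 0.003919 K/W
R_total = 0.06538 K/W
Q = ΔT/R_total = 35/0.06538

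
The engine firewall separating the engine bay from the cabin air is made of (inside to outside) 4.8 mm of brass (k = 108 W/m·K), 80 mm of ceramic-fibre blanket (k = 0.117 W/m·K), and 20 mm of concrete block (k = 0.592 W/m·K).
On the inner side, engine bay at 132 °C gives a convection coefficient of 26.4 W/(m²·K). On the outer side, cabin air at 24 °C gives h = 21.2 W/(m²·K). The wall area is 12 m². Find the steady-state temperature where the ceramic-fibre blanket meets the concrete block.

T ≈ 34.9 °C

Treating each layer as a thermal resistance in series:
R_inner film = 1/(h_i·A) = 1/(26.4×12) = 0.003157 K/W
R_brass = L/(kA) = 0.0048/(108×12) = 3.704×10^-6 K/W
R_ceramic-fibre blanket = L/(kA) = 0.08/(0.117×12) = 0.05698 K/W
R_concrete block = L/(kA) = 0.02/(0.592×12) = 0.002815 K/W
R_outer film = 1/(h_o·A) = 1/(21.2×12) = 0.003931 K/W
R_total = 0.06689 K/W;  Q = ΔT/R_total = 108/0.06689 = 1615 W
T_interface = T_inner − Q·ΣR(inner→interface) = 132 − 1610×0.06014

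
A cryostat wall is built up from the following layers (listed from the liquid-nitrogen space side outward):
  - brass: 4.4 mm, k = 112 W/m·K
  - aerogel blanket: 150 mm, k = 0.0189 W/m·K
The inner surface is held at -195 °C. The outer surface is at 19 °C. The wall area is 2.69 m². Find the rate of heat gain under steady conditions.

Thermal resistances in series:
R_brass = L/(kA) = 0.0044/(112×2.69) = 1.46×10^-5 K/W
R_aerogel blanket = L/(kA) = 0.15/(0.0189×2.69) = 2.95 K/W
R_total = 2.95 K/W
Q = ΔT / R_total = 214 / 2.95

Q ≈ 72.5 W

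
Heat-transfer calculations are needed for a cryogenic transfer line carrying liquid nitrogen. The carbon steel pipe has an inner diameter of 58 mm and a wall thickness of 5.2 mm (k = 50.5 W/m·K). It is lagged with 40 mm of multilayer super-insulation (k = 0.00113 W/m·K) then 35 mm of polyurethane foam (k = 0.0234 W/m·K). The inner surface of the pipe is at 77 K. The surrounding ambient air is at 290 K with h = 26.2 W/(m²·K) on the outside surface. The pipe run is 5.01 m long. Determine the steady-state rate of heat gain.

Q ≈ 9.55 W

Treating each annulus and film as a series resistance:
R_carbon steel pipe wall = ln(34.2/29)/(2π×50.5×5.01) = 1.038×10^-4 K/W
R_multilayer super-insulation = ln(74.2/34.2)/(2π×0.00113×5.01) = 21.77 K/W
R_polyurethane foam = ln(109.2/74.2)/(2π×0.0234×5.01) = 0.5246 K/W
R_outer film = 1/(h_o·2πr_oL) = 1/(26.2×2π×0.1092×5.01) = 0.0111 K/W
R_total = 22.31 K/W
Q = ΔT/R_total = 213/22.31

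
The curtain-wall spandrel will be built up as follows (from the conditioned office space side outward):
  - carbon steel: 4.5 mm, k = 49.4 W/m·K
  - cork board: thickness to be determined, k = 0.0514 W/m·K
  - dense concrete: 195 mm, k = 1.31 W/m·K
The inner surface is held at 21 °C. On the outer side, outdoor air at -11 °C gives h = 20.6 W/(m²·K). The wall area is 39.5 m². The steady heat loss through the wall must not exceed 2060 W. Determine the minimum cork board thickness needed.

Model the wall as resistances in series:
R_carbon steel = L/(kA) = 0.0045/(49.4×39.5) = 2.306×10^-6 K/W
R_dense concrete = L/(kA) = 0.195/(1.31×39.5) = 0.003768 K/W
R_outer film = 1/(h_o·A) = 1/(20.6×39.5) = 0.001229 K/W
Sum of the known resistances R_other = 0.005 K/W
Required total resistance R_tot = ΔT/Q_allow = 32/2060 = 0.01553 K/W
R_cork board = R_tot − R_other = 0.01053 K/W
L = R·k·A = 0.01053×0.0514×39.5

L ≈ 21.4 mm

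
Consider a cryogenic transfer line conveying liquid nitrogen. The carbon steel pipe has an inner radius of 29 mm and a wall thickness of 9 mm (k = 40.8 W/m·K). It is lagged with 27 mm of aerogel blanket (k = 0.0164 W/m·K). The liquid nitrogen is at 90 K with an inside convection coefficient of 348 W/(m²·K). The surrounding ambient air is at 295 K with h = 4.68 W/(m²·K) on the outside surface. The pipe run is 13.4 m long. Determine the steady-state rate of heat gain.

Q ≈ 478 W

Per-layer cylindrical resistances, series-summed:
R_inner film = 1/(h_i·2πr₁L) = 1/(348×2π×0.029×13.4) = 0.001177 K/W
R_carbon steel pipe wall = ln(38/29)/(2π×40.8×13.4) = 7.868×10^-5 K/W
R_aerogel blanket = ln(65/38)/(2π×0.0164×13.4) = 0.3888 K/W
R_outer film = 1/(h_o·2πr_oL) = 1/(4.68×2π×0.065×13.4) = 0.03904 K/W
R_total = 0.4291 K/W
Q = ΔT/R_total = 205/0.4291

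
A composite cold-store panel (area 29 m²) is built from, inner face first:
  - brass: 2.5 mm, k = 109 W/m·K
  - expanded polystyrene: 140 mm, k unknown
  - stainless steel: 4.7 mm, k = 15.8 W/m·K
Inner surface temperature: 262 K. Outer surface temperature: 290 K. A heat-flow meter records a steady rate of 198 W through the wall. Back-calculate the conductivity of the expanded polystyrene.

Model the wall as resistances in series:
R_brass = L/(kA) = 0.0025/(109×29) = 7.909×10^-7 K/W
R_stainless steel = L/(kA) = 0.0047/(15.8×29) = 1.026×10^-5 K/W
Sum of known resistances R_other = 1.105×10^-5 K/W
Total R = ΔT/Q = 28/198 = 0.1414 K/W
R_expanded polystyrene = R_total − R_other = 0.1414 K/W
k = L/(R·A) = 0.14/(0.1414×29)

k ≈ 0.0341 W/(m·K)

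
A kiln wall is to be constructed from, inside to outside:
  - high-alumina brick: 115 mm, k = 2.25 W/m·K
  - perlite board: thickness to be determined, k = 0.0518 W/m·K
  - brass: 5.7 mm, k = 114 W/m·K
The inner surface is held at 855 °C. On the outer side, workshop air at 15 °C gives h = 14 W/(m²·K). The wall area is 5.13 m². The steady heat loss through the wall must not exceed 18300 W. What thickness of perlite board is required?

L ≈ 5.85 mm

Series thermal resistances:
R_high-alumina brick = L/(kA) = 0.115/(2.25×5.13) = 0.009963 K/W
R_brass = L/(kA) = 0.0057/(114×5.13) = 9.747×10^-6 K/W
R_outer film = 1/(h_o·A) = 1/(14×5.13) = 0.01392 K/W
Sum of the known resistances R_other = 0.0239 K/W
Required total resistance R_tot = ΔT/Q_allow = 840/18300 = 0.0459 K/W
R_perlite board = R_tot − R_other = 0.02201 K/W
L = R·k·A = 0.02201×0.0518×5.13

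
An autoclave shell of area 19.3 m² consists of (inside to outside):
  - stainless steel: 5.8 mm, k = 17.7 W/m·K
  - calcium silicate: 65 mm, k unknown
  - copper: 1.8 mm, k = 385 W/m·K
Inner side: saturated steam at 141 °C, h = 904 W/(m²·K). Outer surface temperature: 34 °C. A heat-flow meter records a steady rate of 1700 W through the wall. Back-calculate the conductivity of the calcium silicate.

k ≈ 0.0536 W/(m·K)

Model the wall as resistances in series:
R_inner film = 1/(h_i·A) = 1/(904×19.3) = 5.732×10^-5 K/W
R_stainless steel = L/(kA) = 0.0058/(17.7×19.3) = 1.698×10^-5 K/W
R_copper = L/(kA) = 0.0018/(385×19.3) = 2.422×10^-7 K/W
Sum of known resistances R_other = 7.454×10^-5 K/W
Total R = ΔT/Q = 107/1700 = 0.06294 K/W
R_calcium silicate = R_total − R_other = 0.06287 K/W
k = L/(R·A) = 0.065/(0.06287×19.3)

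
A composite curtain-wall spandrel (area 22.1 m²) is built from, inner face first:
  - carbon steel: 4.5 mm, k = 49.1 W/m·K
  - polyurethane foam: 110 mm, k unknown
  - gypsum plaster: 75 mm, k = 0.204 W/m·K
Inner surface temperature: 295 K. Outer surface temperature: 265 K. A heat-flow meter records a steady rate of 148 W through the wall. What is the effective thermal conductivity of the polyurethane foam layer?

Series thermal resistances:
R_carbon steel = L/(kA) = 0.0045/(49.1×22.1) = 4.147×10^-6 K/W
R_gypsum plaster = L/(kA) = 0.075/(0.204×22.1) = 0.01664 K/W
Sum of known resistances R_other = 0.01664 K/W
Total R = ΔT/Q = 30/148 = 0.2027 K/W
R_polyurethane foam = R_total − R_other = 0.1861 K/W
k = L/(R·A) = 0.11/(0.1861×22.1)

k ≈ 0.0268 W/(m·K)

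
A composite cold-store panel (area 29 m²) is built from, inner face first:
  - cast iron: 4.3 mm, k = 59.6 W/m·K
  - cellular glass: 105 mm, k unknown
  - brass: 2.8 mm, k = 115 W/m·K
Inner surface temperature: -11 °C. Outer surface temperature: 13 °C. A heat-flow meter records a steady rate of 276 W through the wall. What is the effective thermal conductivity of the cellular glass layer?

Model the wall as resistances in series:
R_cast iron = L/(kA) = 0.0043/(59.6×29) = 2.488×10^-6 K/W
R_brass = L/(kA) = 0.0028/(115×29) = 8.396×10^-7 K/W
Sum of known resistances R_other = 3.327×10^-6 K/W
Total R = ΔT/Q = 24/276 = 0.08696 K/W
R_cellular glass = R_total − R_other = 0.08695 K/W
k = L/(R·A) = 0.105/(0.08695×29)

k ≈ 0.0416 W/(m·K)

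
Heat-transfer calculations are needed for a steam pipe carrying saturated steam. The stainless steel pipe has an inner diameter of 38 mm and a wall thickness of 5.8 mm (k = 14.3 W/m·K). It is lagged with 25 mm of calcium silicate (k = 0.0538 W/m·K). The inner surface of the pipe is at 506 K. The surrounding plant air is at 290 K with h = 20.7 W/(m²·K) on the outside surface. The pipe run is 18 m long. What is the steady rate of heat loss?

Per-layer cylindrical resistances, series-summed:
R_stainless steel pipe wall = ln(24.8/19)/(2π×14.3×18) = 1.647×10^-4 K/W
R_calcium silicate = ln(49.8/24.8)/(2π×0.0538×18) = 0.1146 K/W
R_outer film = 1/(h_o·2πr_oL) = 1/(20.7×2π×0.0498×18) = 0.008577 K/W
R_total = 0.1233 K/W
Q = ΔT/R_total = 216/0.1233

Q ≈ 1750 W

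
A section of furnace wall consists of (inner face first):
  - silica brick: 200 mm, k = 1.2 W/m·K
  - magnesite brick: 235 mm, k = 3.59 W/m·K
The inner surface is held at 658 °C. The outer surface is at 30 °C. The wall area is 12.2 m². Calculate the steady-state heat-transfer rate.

Q ≈ 33000 W

Model the wall as resistances in series:
R_silica brick = L/(kA) = 0.2/(1.2×12.2) = 0.01366 K/W
R_magnesite brick = L/(kA) = 0.235/(3.59×12.2) = 0.005366 K/W
R_total = 0.01903 K/W
Q = ΔT / R_total = 628 / 0.01903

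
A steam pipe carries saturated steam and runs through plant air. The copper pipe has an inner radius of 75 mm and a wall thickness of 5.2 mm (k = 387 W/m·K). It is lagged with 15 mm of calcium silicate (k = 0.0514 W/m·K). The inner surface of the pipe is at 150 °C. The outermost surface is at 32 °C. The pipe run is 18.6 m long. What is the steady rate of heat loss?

Q ≈ 4130 W

Cylindrical conduction, so R = ln(r₂/r₁)/(2πkL) per layer, in series:
R_copper pipe wall = ln(80.2/75)/(2π×387×18.6) = 1.482×10^-6 K/W
R_calcium silicate = ln(95.2/80.2)/(2π×0.0514×18.6) = 0.02854 K/W
R_total = 0.02854 K/W
Q = ΔT/R_total = 118/0.02854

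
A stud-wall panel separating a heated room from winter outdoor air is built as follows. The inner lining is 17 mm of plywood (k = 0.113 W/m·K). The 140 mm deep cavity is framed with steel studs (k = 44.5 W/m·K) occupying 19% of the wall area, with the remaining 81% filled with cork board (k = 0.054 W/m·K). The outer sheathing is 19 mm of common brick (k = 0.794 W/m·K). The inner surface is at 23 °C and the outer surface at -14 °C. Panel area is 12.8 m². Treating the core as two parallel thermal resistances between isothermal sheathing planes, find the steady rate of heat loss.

Sheathing layers in series; stud and cavity paths in parallel between them.
R_inner = 0.017/(0.113×12.8) = 0.01175 K/W
R_stud  = 0.14/(44.5×0.19×12.8) = 0.001294 K/W
R_cav   = 0.14/(0.054×0.81×12.8) = 0.2501 K/W
1/R_core = 1/R_stud + 1/R_cav → R_core = 0.001287 K/W
R_outer = 0.019/(0.794×12.8) = 0.001869 K/W
R_total = 0.01491 K/W
Q = ΔT/R_total = 37/0.01491

Q ≈ 2480 W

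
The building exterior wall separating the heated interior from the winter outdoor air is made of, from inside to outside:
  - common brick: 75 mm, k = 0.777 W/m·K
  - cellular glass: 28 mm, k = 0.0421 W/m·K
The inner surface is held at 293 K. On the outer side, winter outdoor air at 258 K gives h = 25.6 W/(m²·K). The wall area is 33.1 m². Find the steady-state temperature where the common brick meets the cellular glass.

Thermal resistances in series:
R_common brick = L/(kA) = 0.075/(0.777×33.1) = 0.002916 K/W
R_cellular glass = L/(kA) = 0.028/(0.0421×33.1) = 0.02009 K/W
R_outer film = 1/(h_o·A) = 1/(25.6×33.1) = 0.00118 K/W
R_total = 0.02419 K/W;  Q = ΔT/R_total = 35/0.02419 = 1447 W
T_interface = T_inner − Q·ΣR(inner→interface) = 293 − 1450×0.002916

T ≈ 289 K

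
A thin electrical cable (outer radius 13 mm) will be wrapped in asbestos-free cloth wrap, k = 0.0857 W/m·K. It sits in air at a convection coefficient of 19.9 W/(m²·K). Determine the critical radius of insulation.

For a cylinder r_cr = k/h = 0.0857/19.9
r_cr = 4.31 mm; since the bare radius (13 mm) is above r_cr, any added insulation will reduce heat loss.

r_cr ≈ 4.31 mm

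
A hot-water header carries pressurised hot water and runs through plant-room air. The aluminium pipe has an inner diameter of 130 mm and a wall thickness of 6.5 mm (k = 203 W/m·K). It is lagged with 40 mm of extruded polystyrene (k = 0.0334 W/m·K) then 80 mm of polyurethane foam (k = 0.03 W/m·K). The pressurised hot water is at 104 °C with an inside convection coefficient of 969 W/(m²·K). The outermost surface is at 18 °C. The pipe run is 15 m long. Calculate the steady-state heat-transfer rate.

Q ≈ 259 W

For a radial system each layer contributes R = ln(r_out/r_in)/(2πkL); films add R = 1/(hA).
R_inner film = 1/(h_i·2πr₁L) = 1/(969×2π×0.065×15) = 1.685×10^-4 K/W
R_aluminium pipe wall = ln(71.5/65)/(2π×203×15) = 4.982×10^-6 K/W
R_extruded polystyrene = ln(111.5/71.5)/(2π×0.0334×15) = 0.1412 K/W
R_polyurethane foam = ln(191.5/111.5)/(2π×0.03×15) = 0.1913 K/W
R_total = 0.3326 K/W
Q = ΔT/R_total = 86/0.3326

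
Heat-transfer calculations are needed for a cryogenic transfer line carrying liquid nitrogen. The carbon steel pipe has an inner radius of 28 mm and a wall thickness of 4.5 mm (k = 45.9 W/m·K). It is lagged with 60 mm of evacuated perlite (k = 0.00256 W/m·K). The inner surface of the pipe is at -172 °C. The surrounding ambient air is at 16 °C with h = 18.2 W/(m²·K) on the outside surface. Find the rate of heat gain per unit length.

Cylindrical conduction, so R = ln(r₂/r₁)/(2πkL) per layer, in series:
R_carbon steel pipe wall = ln(32.5/28)/(2π×45.9×1) = 5.168×10^-4 K/W
R_evacuated perlite = ln(92.5/32.5)/(2π×0.00256×1) = 65.03 K/W
R_outer film = 1/(h_o·2πr_oL) = 1/(18.2×2π×0.0925×1) = 0.09454 K/W
R_total = 65.12 K/W
Q = ΔT/R_total = 188/65.12

q′ ≈ 2.89 W/m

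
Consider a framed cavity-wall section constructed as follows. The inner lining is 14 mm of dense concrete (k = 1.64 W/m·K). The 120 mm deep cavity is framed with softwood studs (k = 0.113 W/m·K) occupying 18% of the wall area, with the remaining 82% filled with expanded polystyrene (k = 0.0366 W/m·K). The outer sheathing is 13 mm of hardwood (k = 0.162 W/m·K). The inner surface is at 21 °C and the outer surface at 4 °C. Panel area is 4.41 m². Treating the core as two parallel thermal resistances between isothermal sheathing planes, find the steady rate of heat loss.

Sheathing layers in series; stud and cavity paths in parallel between them.
R_inner = 0.014/(1.64×4.41) = 0.001936 K/W
R_stud  = 0.12/(0.113×0.18×4.41) = 1.338 K/W
R_cav   = 0.12/(0.0366×0.82×4.41) = 0.9067 K/W
1/R_core = 1/R_stud + 1/R_cav → R_core = 0.5404 K/W
R_outer = 0.013/(0.162×4.41) = 0.0182 K/W
R_total = 0.5605 K/W
Q = ΔT/R_total = 17/0.5605

Q ≈ 30.3 W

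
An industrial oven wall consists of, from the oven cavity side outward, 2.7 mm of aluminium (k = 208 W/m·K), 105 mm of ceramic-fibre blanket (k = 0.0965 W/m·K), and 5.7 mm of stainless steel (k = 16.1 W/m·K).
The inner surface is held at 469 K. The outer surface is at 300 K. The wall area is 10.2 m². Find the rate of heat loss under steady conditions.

Thermal resistances in series:
R_aluminium = L/(kA) = 0.0027/(208×10.2) = 1.273×10^-6 K/W
R_ceramic-fibre blanket = L/(kA) = 0.105/(0.0965×10.2) = 0.1067 K/W
R_stainless steel = L/(kA) = 0.0057/(16.1×10.2) = 3.471×10^-5 K/W
R_total = 0.1067 K/W
Q = ΔT / R_total = 169 / 0.1067

Q ≈ 1580 W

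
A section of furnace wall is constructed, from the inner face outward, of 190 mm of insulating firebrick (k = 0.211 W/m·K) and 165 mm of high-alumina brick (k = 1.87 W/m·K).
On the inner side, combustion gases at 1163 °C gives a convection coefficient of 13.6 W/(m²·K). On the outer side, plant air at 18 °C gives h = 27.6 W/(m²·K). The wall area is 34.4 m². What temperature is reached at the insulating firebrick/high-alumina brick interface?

T ≈ 148 °C

Model the wall as resistances in series:
R_inner film = 1/(h_i·A) = 1/(13.6×34.4) = 0.002137 K/W
R_insulating firebrick = L/(kA) = 0.19/(0.211×34.4) = 0.02618 K/W
R_high-alumina brick = L/(kA) = 0.165/(1.87×34.4) = 0.002565 K/W
R_outer film = 1/(h_o·A) = 1/(27.6×34.4) = 0.001053 K/W
R_total = 0.03193 K/W;  Q = ΔT/R_total = 1145/0.03193 = 35860 W
T_interface = T_inner − Q·ΣR(inner→interface) = 1163 − 35900×0.02831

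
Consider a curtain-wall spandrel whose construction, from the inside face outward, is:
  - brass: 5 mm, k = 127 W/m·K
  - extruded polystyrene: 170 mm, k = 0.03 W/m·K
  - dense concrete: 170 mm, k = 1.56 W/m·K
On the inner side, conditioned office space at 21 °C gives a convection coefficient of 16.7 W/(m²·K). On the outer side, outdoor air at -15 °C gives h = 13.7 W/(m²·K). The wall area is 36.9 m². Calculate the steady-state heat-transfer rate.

Q ≈ 225 W

Treating each layer as a thermal resistance in series:
R_inner film = 1/(h_i·A) = 1/(16.7×36.9) = 0.001623 K/W
R_brass = L/(kA) = 0.005/(127×36.9) = 1.067×10^-6 K/W
R_extruded polystyrene = L/(kA) = 0.17/(0.03×36.9) = 0.1536 K/W
R_dense concrete = L/(kA) = 0.17/(1.56×36.9) = 0.002953 K/W
R_outer film = 1/(h_o·A) = 1/(13.7×36.9) = 0.001978 K/W
R_total = 0.1601 K/W
Q = ΔT / R_total = 36 / 0.1601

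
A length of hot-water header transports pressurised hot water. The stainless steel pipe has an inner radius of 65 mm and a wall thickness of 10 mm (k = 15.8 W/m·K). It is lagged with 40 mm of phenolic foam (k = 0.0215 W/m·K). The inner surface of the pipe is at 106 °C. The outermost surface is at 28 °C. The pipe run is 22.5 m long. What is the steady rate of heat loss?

Cylindrical conduction, so R = ln(r₂/r₁)/(2πkL) per layer, in series:
R_stainless steel pipe wall = ln(75/65)/(2π×15.8×22.5) = 6.407×10^-5 K/W
R_phenolic foam = ln(115/75)/(2π×0.0215×22.5) = 0.1406 K/W
R_total = 0.1407 K/W
Q = ΔT/R_total = 78/0.1407

Q ≈ 554 W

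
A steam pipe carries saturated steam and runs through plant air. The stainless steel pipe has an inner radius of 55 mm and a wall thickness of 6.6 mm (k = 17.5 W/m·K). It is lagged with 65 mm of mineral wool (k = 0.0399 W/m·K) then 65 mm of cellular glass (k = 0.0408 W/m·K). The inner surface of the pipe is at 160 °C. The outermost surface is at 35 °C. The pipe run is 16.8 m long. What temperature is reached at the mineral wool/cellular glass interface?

Radial resistances (cylindrical: R_cond = ln(r_o/r_i)/(2πkL), R_conv = 1/(h·2πrL)):
R_stainless steel pipe wall = ln(61.6/55)/(2π×17.5×16.8) = 6.135×10^-5 K/W
R_mineral wool = ln(126.6/61.6)/(2π×0.0399×16.8) = 0.171 K/W
R_cellular glass = ln(191.6/126.6)/(2π×0.0408×16.8) = 0.09622 K/W
R_total = 0.2673 K/W
Q = ΔT/R_total = 125/0.2673
Q = 468 W
T_interface = T_inner − Q·ΣR(inner→interface) = 160 − 468×0.1711

T ≈ 80 °C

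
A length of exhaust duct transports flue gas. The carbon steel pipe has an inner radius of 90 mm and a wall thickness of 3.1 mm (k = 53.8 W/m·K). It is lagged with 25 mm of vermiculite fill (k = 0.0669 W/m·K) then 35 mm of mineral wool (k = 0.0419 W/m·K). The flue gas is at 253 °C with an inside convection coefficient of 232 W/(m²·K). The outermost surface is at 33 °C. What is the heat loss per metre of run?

Radial resistances (cylindrical: R_cond = ln(r_o/r_i)/(2πkL), R_conv = 1/(h·2πrL)):
R_inner film = 1/(h_i·2πr₁L) = 1/(232×2π×0.09×1) = 0.007622 K/W
R_carbon steel pipe wall = ln(93.1/90)/(2π×53.8×1) = 1.002×10^-4 K/W
R_vermiculite fill = ln(118.1/93.1)/(2π×0.0669×1) = 0.5659 K/W
R_mineral wool = ln(153.1/118.1)/(2π×0.0419×1) = 0.9859 K/W
R_total = 1.56 K/W
Q = ΔT/R_total = 220/1.56

q′ ≈ 141 W/m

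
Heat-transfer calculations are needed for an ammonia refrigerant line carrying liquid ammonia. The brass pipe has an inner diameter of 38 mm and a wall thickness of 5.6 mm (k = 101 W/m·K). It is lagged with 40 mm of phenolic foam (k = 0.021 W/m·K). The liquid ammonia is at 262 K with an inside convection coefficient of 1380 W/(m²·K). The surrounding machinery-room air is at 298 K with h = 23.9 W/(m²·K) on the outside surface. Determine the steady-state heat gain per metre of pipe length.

Treating each annulus and film as a series resistance:
R_inner film = 1/(h_i·2πr₁L) = 1/(1380×2π×0.019×1) = 0.00607 K/W
R_brass pipe wall = ln(24.6/19)/(2π×101×1) = 4.07×10^-4 K/W
R_phenolic foam = ln(64.6/24.6)/(2π×0.021×1) = 7.317 K/W
R_outer film = 1/(h_o·2πr_oL) = 1/(23.9×2π×0.0646×1) = 0.1031 K/W
R_total = 7.427 K/W
Q = ΔT/R_total = 36/7.427

q′ ≈ 4.85 W/m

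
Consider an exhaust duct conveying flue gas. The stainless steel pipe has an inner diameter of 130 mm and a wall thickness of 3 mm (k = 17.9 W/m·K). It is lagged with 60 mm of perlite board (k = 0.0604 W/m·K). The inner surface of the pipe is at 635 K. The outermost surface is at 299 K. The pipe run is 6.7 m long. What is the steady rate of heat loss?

For a radial system each layer contributes R = ln(r_out/r_in)/(2πkL); films add R = 1/(hA).
R_stainless steel pipe wall = ln(68/65)/(2π×17.9×6.7) = 5.988×10^-5 K/W
R_perlite board = ln(128/68)/(2π×0.0604×6.7) = 0.2488 K/W
R_total = 0.2488 K/W
Q = ΔT/R_total = 336/0.2488

Q ≈ 1350 W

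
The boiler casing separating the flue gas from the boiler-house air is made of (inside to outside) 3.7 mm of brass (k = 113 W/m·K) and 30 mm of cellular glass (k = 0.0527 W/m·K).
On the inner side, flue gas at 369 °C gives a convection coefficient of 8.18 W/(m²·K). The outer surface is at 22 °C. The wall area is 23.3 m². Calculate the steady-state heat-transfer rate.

Q ≈ 11700 W

Model the wall as resistances in series:
R_inner film = 1/(h_i·A) = 1/(8.18×23.3) = 0.005247 K/W
R_brass = L/(kA) = 0.0037/(113×23.3) = 1.405×10^-6 K/W
R_cellular glass = L/(kA) = 0.03/(0.0527×23.3) = 0.02443 K/W
R_total = 0.02968 K/W
Q = ΔT / R_total = 347 / 0.02968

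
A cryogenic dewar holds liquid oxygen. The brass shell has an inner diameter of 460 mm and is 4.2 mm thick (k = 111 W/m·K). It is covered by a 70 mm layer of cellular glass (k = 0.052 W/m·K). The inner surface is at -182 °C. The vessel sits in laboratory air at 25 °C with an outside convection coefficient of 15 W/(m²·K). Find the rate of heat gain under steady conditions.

Q ≈ 133 W

Radial (spherical) resistances in series:
R_brass shell = (1/0.23 − 1/0.2342)/(4π×111) = 5.59×10^-5 K/W
R_cellular glass = (1/0.2342 − 1/0.3042)/(4π×0.052) = 1.504 K/W
R_outer film = 1/(h·4πr_o²) = 1/(15×4π×0.3042²) = 0.05733 K/W
R_total = 1.561 K/W
Q = ΔT/R_total = 207/1.561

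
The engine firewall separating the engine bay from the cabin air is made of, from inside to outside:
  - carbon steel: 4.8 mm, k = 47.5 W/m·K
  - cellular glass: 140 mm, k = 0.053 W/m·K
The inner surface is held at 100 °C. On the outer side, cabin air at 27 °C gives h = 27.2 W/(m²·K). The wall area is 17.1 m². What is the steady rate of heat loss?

Q ≈ 466 W

Using the resistance-network approach (series):
R_carbon steel = L/(kA) = 0.0048/(47.5×17.1) = 5.91×10^-6 K/W
R_cellular glass = L/(kA) = 0.14/(0.053×17.1) = 0.1545 K/W
R_outer film = 1/(h_o·A) = 1/(27.2×17.1) = 0.00215 K/W
R_total = 0.1566 K/W
Q = ΔT / R_total = 73 / 0.1566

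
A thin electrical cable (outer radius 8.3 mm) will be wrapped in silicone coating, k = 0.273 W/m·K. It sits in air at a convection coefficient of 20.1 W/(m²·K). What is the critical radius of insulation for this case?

r_cr ≈ 13.6 mm

For a cylinder r_cr = k/h = 0.273/20.1
r_cr = 13.6 mm; since the bare radius (8.3 mm) is below r_cr, adding a thin layer of insulation will *increase* heat loss.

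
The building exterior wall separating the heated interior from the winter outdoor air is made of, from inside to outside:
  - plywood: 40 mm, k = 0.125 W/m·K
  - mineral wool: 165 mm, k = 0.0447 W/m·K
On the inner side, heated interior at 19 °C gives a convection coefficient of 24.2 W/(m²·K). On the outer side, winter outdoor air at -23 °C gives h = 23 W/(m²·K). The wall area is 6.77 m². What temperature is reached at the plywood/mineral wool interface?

T ≈ 15.3 °C

Using the resistance-network approach (series):
R_inner film = 1/(h_i·A) = 1/(24.2×6.77) = 0.006104 K/W
R_plywood = L/(kA) = 0.04/(0.125×6.77) = 0.04727 K/W
R_mineral wool = L/(kA) = 0.165/(0.0447×6.77) = 0.5452 K/W
R_outer film = 1/(h_o·A) = 1/(23×6.77) = 0.006422 K/W
R_total = 0.605 K/W;  Q = ΔT/R_total = 42/0.605 = 69.42 W
T_interface = T_inner − Q·ΣR(inner→interface) = 19 − 69.4×0.05337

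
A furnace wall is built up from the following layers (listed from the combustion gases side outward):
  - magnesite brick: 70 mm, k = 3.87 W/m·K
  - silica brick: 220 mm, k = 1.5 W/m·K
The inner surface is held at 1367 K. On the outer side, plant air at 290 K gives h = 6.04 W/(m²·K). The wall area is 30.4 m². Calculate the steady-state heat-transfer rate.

Q ≈ 99100 W

Model the wall as resistances in series:
R_magnesite brick = L/(kA) = 0.07/(3.87×30.4) = 5.95×10^-4 K/W
R_silica brick = L/(kA) = 0.22/(1.5×30.4) = 0.004825 K/W
R_outer film = 1/(h_o·A) = 1/(6.04×30.4) = 0.005446 K/W
R_total = 0.01087 K/W
Q = ΔT / R_total = 1077 / 0.01087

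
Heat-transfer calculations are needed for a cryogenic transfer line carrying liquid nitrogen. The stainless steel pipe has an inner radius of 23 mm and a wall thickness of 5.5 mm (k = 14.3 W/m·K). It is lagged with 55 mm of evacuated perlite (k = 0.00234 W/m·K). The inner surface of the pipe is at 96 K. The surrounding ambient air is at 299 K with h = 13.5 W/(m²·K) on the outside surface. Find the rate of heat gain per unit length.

q′ ≈ 2.77 W/m

Radial resistances (cylindrical: R_cond = ln(r_o/r_i)/(2πkL), R_conv = 1/(h·2πrL)):
R_stainless steel pipe wall = ln(28.5/23)/(2π×14.3×1) = 0.002386 K/W
R_evacuated perlite = ln(83.5/28.5)/(2π×0.00234×1) = 73.11 K/W
R_outer film = 1/(h_o·2πr_oL) = 1/(13.5×2π×0.0835×1) = 0.1412 K/W
R_total = 73.26 K/W
Q = ΔT/R_total = 203/73.26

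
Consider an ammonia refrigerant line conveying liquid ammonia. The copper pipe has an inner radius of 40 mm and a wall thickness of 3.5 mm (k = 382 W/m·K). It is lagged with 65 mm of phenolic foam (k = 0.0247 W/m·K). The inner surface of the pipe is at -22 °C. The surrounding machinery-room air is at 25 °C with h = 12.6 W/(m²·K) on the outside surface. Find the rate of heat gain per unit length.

For a radial system each layer contributes R = ln(r_out/r_in)/(2πkL); films add R = 1/(hA).
R_copper pipe wall = ln(43.5/40)/(2π×382×1) = 3.495×10^-5 K/W
R_phenolic foam = ln(108.5/43.5)/(2π×0.0247×1) = 5.889 K/W
R_outer film = 1/(h_o·2πr_oL) = 1/(12.6×2π×0.1085×1) = 0.1164 K/W
R_total = 6.006 K/W
Q = ΔT/R_total = 47/6.006

q′ ≈ 7.83 W/m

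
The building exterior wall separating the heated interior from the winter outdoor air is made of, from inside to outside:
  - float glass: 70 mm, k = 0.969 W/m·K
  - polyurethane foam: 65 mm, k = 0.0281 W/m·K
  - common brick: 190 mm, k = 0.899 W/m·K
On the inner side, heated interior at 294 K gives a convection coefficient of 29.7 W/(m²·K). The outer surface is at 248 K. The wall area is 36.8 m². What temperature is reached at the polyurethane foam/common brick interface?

T ≈ 252 K

Treating each layer as a thermal resistance in series:
R_inner film = 1/(h_i·A) = 1/(29.7×36.8) = 9.149×10^-4 K/W
R_float glass = L/(kA) = 0.07/(0.969×36.8) = 0.001963 K/W
R_polyurethane foam = L/(kA) = 0.065/(0.0281×36.8) = 0.06286 K/W
R_common brick = L/(kA) = 0.19/(0.899×36.8) = 0.005743 K/W
R_total = 0.07148 K/W;  Q = ΔT/R_total = 46/0.07148 = 643.5 W
T_interface = T_inner − Q·ΣR(inner→interface) = 294 − 644×0.06574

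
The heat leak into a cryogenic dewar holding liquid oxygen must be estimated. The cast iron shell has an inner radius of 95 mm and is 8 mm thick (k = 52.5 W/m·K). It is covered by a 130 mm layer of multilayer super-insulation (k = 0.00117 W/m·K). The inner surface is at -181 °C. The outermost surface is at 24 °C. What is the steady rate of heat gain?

Q ≈ 0.556 W

Radial (spherical) resistances in series:
R_cast iron shell = (1/0.095 − 1/0.103)/(4π×52.5) = 0.001239 K/W
R_multilayer super-insulation = (1/0.103 − 1/0.233)/(4π×0.00117) = 368.4 K/W
R_total = 368.4 K/W
Q = ΔT/R_total = 205/368.4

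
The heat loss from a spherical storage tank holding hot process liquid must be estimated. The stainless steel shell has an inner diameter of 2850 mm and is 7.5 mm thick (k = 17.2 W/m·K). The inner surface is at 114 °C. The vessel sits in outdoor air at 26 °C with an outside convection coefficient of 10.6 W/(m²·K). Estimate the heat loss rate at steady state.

Q ≈ 23900 W

Spherical conduction: R = (1/r_in − 1/r_out)/(4πk) per layer; series-sum.
R_stainless steel shell = (1/1.425 − 1/1.4325)/(4π×17.2) = 1.7×10^-5 K/W
R_outer film = 1/(h·4πr_o²) = 1/(10.6×4π×1.4325²) = 0.003658 K/W
R_total = 0.003675 K/W
Q = ΔT/R_total = 88/0.003675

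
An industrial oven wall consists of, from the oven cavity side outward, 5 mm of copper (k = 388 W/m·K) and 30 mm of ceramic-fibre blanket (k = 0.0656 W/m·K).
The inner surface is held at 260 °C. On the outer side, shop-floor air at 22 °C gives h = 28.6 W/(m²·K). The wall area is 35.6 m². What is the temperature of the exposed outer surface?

Thermal resistances in series:
R_copper = L/(kA) = 0.005/(388×35.6) = 3.62×10^-7 K/W
R_ceramic-fibre blanket = L/(kA) = 0.03/(0.0656×35.6) = 0.01285 K/W
R_outer film = 1/(h_o·A) = 1/(28.6×35.6) = 9.822×10^-4 K/W
R_total = 0.01383 K/W;  Q = ΔT/R_total = 238/0.01383 = 17210 W
T_interface = T_inner − Q·ΣR(inner→interface) = 260 − 17200×0.01285

T ≈ 38.9 °C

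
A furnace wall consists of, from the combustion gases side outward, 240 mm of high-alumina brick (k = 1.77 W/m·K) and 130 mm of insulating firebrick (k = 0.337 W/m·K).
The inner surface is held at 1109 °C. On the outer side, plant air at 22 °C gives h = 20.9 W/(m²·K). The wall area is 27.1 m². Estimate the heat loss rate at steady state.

Q ≈ 51800 W

Model the wall as resistances in series:
R_high-alumina brick = L/(kA) = 0.24/(1.77×27.1) = 0.005003 K/W
R_insulating firebrick = L/(kA) = 0.13/(0.337×27.1) = 0.01423 K/W
R_outer film = 1/(h_o·A) = 1/(20.9×27.1) = 0.001766 K/W
R_total = 0.021 K/W
Q = ΔT / R_total = 1087 / 0.021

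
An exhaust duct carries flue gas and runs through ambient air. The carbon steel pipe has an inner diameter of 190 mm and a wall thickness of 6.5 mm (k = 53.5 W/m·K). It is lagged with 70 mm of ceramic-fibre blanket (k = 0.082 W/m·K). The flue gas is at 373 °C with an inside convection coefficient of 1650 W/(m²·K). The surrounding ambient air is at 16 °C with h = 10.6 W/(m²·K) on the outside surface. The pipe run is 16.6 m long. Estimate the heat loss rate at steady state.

Per-layer cylindrical resistances, series-summed:
R_inner film = 1/(h_i·2πr₁L) = 1/(1650×2π×0.095×16.6) = 6.117×10^-5 K/W
R_carbon steel pipe wall = ln(101.5/95)/(2π×53.5×16.6) = 1.186×10^-5 K/W
R_ceramic-fibre blanket = ln(171.5/101.5)/(2π×0.082×16.6) = 0.06133 K/W
R_outer film = 1/(h_o·2πr_oL) = 1/(10.6×2π×0.1715×16.6) = 0.005274 K/W
R_total = 0.06668 K/W
Q = ΔT/R_total = 357/0.06668

Q ≈ 5350 W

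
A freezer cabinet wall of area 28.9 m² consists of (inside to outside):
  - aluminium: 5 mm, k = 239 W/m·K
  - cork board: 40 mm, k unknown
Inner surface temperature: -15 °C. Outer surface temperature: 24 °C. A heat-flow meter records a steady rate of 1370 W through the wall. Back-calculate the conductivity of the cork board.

Using the resistance-network approach (series):
R_aluminium = L/(kA) = 0.005/(239×28.9) = 7.239×10^-7 K/W
Sum of known resistances R_other = 7.239×10^-7 K/W
Total R = ΔT/Q = 39/1370 = 0.02847 K/W
R_cork board = R_total − R_other = 0.02847 K/W
k = L/(R·A) = 0.04/(0.02847×28.9)

k ≈ 0.0486 W/(m·K)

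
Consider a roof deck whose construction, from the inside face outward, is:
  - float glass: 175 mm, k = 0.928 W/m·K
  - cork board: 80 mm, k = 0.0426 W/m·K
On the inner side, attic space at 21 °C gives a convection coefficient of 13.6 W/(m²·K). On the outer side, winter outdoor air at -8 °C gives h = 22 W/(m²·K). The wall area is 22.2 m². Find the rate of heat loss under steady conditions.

Q ≈ 295 W

Series thermal resistances:
R_inner film = 1/(h_i·A) = 1/(13.6×22.2) = 0.003312 K/W
R_float glass = L/(kA) = 0.175/(0.928×22.2) = 0.008494 K/W
R_cork board = L/(kA) = 0.08/(0.0426×22.2) = 0.08459 K/W
R_outer film = 1/(h_o·A) = 1/(22×22.2) = 0.002048 K/W
R_total = 0.09845 K/W
Q = ΔT / R_total = 29 / 0.09845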